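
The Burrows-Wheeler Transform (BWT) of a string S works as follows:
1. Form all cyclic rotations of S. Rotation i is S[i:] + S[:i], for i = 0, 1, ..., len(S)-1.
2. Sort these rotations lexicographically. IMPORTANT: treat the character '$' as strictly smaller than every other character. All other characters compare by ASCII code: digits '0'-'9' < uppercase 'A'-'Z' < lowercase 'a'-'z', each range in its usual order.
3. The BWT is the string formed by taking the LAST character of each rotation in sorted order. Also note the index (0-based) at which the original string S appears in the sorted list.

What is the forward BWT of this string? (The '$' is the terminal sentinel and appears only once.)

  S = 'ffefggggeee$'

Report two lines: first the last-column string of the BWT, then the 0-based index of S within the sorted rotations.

All 12 rotations (rotation i = S[i:]+S[:i]):
  rot[0] = ffefggggeee$
  rot[1] = fefggggeee$f
  rot[2] = efggggeee$ff
  rot[3] = fggggeee$ffe
  rot[4] = ggggeee$ffef
  rot[5] = gggeee$ffefg
  rot[6] = ggeee$ffefgg
  rot[7] = geee$ffefggg
  rot[8] = eee$ffefgggg
  rot[9] = ee$ffefgggge
  rot[10] = e$ffefggggee
  rot[11] = $ffefggggeee
Sorted (with $ < everything):
  sorted[0] = $ffefggggeee  (last char: 'e')
  sorted[1] = e$ffefggggee  (last char: 'e')
  sorted[2] = ee$ffefgggge  (last char: 'e')
  sorted[3] = eee$ffefgggg  (last char: 'g')
  sorted[4] = efggggeee$ff  (last char: 'f')
  sorted[5] = fefggggeee$f  (last char: 'f')
  sorted[6] = ffefggggeee$  (last char: '$')
  sorted[7] = fggggeee$ffe  (last char: 'e')
  sorted[8] = geee$ffefggg  (last char: 'g')
  sorted[9] = ggeee$ffefgg  (last char: 'g')
  sorted[10] = gggeee$ffefg  (last char: 'g')
  sorted[11] = ggggeee$ffef  (last char: 'f')
Last column: eeegff$egggf
Original string S is at sorted index 6

Answer: eeegff$egggf
6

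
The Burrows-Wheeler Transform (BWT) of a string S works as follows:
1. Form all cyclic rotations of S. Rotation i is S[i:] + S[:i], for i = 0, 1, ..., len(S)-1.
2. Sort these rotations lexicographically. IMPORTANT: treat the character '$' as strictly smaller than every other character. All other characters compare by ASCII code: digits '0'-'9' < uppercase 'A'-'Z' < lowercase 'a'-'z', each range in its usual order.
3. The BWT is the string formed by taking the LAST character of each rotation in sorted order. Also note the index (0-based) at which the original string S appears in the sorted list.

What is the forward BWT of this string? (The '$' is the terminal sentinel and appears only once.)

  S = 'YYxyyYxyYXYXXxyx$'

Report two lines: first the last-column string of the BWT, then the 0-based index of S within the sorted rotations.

All 17 rotations (rotation i = S[i:]+S[:i]):
  rot[0] = YYxyyYxyYXYXXxyx$
  rot[1] = YxyyYxyYXYXXxyx$Y
  rot[2] = xyyYxyYXYXXxyx$YY
  rot[3] = yyYxyYXYXXxyx$YYx
  rot[4] = yYxyYXYXXxyx$YYxy
  rot[5] = YxyYXYXXxyx$YYxyy
  rot[6] = xyYXYXXxyx$YYxyyY
  rot[7] = yYXYXXxyx$YYxyyYx
  rot[8] = YXYXXxyx$YYxyyYxy
  rot[9] = XYXXxyx$YYxyyYxyY
  rot[10] = YXXxyx$YYxyyYxyYX
  rot[11] = XXxyx$YYxyyYxyYXY
  rot[12] = Xxyx$YYxyyYxyYXYX
  rot[13] = xyx$YYxyyYxyYXYXX
  rot[14] = yx$YYxyyYxyYXYXXx
  rot[15] = x$YYxyyYxyYXYXXxy
  rot[16] = $YYxyyYxyYXYXXxyx
Sorted (with $ < everything):
  sorted[0] = $YYxyyYxyYXYXXxyx  (last char: 'x')
  sorted[1] = XXxyx$YYxyyYxyYXY  (last char: 'Y')
  sorted[2] = XYXXxyx$YYxyyYxyY  (last char: 'Y')
  sorted[3] = Xxyx$YYxyyYxyYXYX  (last char: 'X')
  sorted[4] = YXXxyx$YYxyyYxyYX  (last char: 'X')
  sorted[5] = YXYXXxyx$YYxyyYxy  (last char: 'y')
  sorted[6] = YYxyyYxyYXYXXxyx$  (last char: '$')
  sorted[7] = YxyYXYXXxyx$YYxyy  (last char: 'y')
  sorted[8] = YxyyYxyYXYXXxyx$Y  (last char: 'Y')
  sorted[9] = x$YYxyyYxyYXYXXxy  (last char: 'y')
  sorted[10] = xyYXYXXxyx$YYxyyY  (last char: 'Y')
  sorted[11] = xyx$YYxyyYxyYXYXX  (last char: 'X')
  sorted[12] = xyyYxyYXYXXxyx$YY  (last char: 'Y')
  sorted[13] = yYXYXXxyx$YYxyyYx  (last char: 'x')
  sorted[14] = yYxyYXYXXxyx$YYxy  (last char: 'y')
  sorted[15] = yx$YYxyyYxyYXYXXx  (last char: 'x')
  sorted[16] = yyYxyYXYXXxyx$YYx  (last char: 'x')
Last column: xYYXXy$yYyYXYxyxx
Original string S is at sorted index 6

Answer: xYYXXy$yYyYXYxyxx
6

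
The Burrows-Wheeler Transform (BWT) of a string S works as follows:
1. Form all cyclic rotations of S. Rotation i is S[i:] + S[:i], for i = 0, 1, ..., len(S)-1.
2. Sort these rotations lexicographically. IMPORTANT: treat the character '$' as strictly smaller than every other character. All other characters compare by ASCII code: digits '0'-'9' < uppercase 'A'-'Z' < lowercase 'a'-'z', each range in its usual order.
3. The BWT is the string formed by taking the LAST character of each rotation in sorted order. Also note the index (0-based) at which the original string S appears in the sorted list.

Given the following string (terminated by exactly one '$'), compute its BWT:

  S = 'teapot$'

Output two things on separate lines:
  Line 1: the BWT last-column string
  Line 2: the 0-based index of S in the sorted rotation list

Answer: tetpao$
6

Derivation:
All 7 rotations (rotation i = S[i:]+S[:i]):
  rot[0] = teapot$
  rot[1] = eapot$t
  rot[2] = apot$te
  rot[3] = pot$tea
  rot[4] = ot$teap
  rot[5] = t$teapo
  rot[6] = $teapot
Sorted (with $ < everything):
  sorted[0] = $teapot  (last char: 't')
  sorted[1] = apot$te  (last char: 'e')
  sorted[2] = eapot$t  (last char: 't')
  sorted[3] = ot$teap  (last char: 'p')
  sorted[4] = pot$tea  (last char: 'a')
  sorted[5] = t$teapo  (last char: 'o')
  sorted[6] = teapot$  (last char: '$')
Last column: tetpao$
Original string S is at sorted index 6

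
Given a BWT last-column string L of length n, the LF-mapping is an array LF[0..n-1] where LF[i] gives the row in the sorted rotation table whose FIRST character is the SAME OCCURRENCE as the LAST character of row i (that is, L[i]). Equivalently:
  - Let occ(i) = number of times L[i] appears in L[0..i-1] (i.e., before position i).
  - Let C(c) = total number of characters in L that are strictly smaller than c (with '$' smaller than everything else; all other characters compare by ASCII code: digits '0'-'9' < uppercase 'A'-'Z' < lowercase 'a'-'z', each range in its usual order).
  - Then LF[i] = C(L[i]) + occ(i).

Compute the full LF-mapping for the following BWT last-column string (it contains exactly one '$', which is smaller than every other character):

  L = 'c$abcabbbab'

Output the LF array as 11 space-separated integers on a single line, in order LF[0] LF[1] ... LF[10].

Char counts: '$':1, 'a':3, 'b':5, 'c':2
C (first-col start): C('$')=0, C('a')=1, C('b')=4, C('c')=9
L[0]='c': occ=0, LF[0]=C('c')+0=9+0=9
L[1]='$': occ=0, LF[1]=C('$')+0=0+0=0
L[2]='a': occ=0, LF[2]=C('a')+0=1+0=1
L[3]='b': occ=0, LF[3]=C('b')+0=4+0=4
L[4]='c': occ=1, LF[4]=C('c')+1=9+1=10
L[5]='a': occ=1, LF[5]=C('a')+1=1+1=2
L[6]='b': occ=1, LF[6]=C('b')+1=4+1=5
L[7]='b': occ=2, LF[7]=C('b')+2=4+2=6
L[8]='b': occ=3, LF[8]=C('b')+3=4+3=7
L[9]='a': occ=2, LF[9]=C('a')+2=1+2=3
L[10]='b': occ=4, LF[10]=C('b')+4=4+4=8

Answer: 9 0 1 4 10 2 5 6 7 3 8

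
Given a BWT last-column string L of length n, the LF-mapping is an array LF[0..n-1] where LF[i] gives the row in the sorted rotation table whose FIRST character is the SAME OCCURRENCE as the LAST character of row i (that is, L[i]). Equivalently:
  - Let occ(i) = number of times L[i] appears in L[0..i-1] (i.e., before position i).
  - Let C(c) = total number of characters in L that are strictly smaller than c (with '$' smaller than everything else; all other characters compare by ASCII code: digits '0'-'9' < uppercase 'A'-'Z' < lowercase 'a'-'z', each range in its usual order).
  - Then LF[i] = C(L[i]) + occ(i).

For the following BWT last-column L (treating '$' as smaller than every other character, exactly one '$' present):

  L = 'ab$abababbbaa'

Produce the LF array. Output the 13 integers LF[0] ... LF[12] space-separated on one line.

Char counts: '$':1, 'a':6, 'b':6
C (first-col start): C('$')=0, C('a')=1, C('b')=7
L[0]='a': occ=0, LF[0]=C('a')+0=1+0=1
L[1]='b': occ=0, LF[1]=C('b')+0=7+0=7
L[2]='$': occ=0, LF[2]=C('$')+0=0+0=0
L[3]='a': occ=1, LF[3]=C('a')+1=1+1=2
L[4]='b': occ=1, LF[4]=C('b')+1=7+1=8
L[5]='a': occ=2, LF[5]=C('a')+2=1+2=3
L[6]='b': occ=2, LF[6]=C('b')+2=7+2=9
L[7]='a': occ=3, LF[7]=C('a')+3=1+3=4
L[8]='b': occ=3, LF[8]=C('b')+3=7+3=10
L[9]='b': occ=4, LF[9]=C('b')+4=7+4=11
L[10]='b': occ=5, LF[10]=C('b')+5=7+5=12
L[11]='a': occ=4, LF[11]=C('a')+4=1+4=5
L[12]='a': occ=5, LF[12]=C('a')+5=1+5=6

Answer: 1 7 0 2 8 3 9 4 10 11 12 5 6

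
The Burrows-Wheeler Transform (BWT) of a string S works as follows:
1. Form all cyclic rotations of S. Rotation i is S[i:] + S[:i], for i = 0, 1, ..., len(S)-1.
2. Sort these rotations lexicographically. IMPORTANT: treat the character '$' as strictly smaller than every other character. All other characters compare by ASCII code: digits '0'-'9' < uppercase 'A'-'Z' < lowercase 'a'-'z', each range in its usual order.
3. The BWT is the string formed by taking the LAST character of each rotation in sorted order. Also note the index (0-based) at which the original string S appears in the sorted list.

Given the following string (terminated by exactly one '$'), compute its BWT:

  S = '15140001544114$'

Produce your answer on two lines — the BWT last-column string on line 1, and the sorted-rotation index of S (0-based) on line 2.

Answer: 4400415$0114511
7

Derivation:
All 15 rotations (rotation i = S[i:]+S[:i]):
  rot[0] = 15140001544114$
  rot[1] = 5140001544114$1
  rot[2] = 140001544114$15
  rot[3] = 40001544114$151
  rot[4] = 0001544114$1514
  rot[5] = 001544114$15140
  rot[6] = 01544114$151400
  rot[7] = 1544114$1514000
  rot[8] = 544114$15140001
  rot[9] = 44114$151400015
  rot[10] = 4114$1514000154
  rot[11] = 114$15140001544
  rot[12] = 14$151400015441
  rot[13] = 4$1514000154411
  rot[14] = $15140001544114
Sorted (with $ < everything):
  sorted[0] = $15140001544114  (last char: '4')
  sorted[1] = 0001544114$1514  (last char: '4')
  sorted[2] = 001544114$15140  (last char: '0')
  sorted[3] = 01544114$151400  (last char: '0')
  sorted[4] = 114$15140001544  (last char: '4')
  sorted[5] = 14$151400015441  (last char: '1')
  sorted[6] = 140001544114$15  (last char: '5')
  sorted[7] = 15140001544114$  (last char: '$')
  sorted[8] = 1544114$1514000  (last char: '0')
  sorted[9] = 4$1514000154411  (last char: '1')
  sorted[10] = 40001544114$151  (last char: '1')
  sorted[11] = 4114$1514000154  (last char: '4')
  sorted[12] = 44114$151400015  (last char: '5')
  sorted[13] = 5140001544114$1  (last char: '1')
  sorted[14] = 544114$15140001  (last char: '1')
Last column: 4400415$0114511
Original string S is at sorted index 7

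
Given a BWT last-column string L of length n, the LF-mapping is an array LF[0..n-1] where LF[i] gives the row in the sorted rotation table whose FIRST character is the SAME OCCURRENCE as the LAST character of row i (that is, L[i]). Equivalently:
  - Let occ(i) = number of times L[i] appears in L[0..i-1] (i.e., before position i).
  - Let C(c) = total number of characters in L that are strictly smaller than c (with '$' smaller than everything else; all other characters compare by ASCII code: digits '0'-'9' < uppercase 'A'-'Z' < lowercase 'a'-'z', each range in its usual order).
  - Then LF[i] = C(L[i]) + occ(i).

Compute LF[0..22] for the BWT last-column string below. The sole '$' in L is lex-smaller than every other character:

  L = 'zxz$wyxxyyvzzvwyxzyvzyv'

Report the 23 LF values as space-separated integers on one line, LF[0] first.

Char counts: '$':1, 'v':4, 'w':2, 'x':4, 'y':6, 'z':6
C (first-col start): C('$')=0, C('v')=1, C('w')=5, C('x')=7, C('y')=11, C('z')=17
L[0]='z': occ=0, LF[0]=C('z')+0=17+0=17
L[1]='x': occ=0, LF[1]=C('x')+0=7+0=7
L[2]='z': occ=1, LF[2]=C('z')+1=17+1=18
L[3]='$': occ=0, LF[3]=C('$')+0=0+0=0
L[4]='w': occ=0, LF[4]=C('w')+0=5+0=5
L[5]='y': occ=0, LF[5]=C('y')+0=11+0=11
L[6]='x': occ=1, LF[6]=C('x')+1=7+1=8
L[7]='x': occ=2, LF[7]=C('x')+2=7+2=9
L[8]='y': occ=1, LF[8]=C('y')+1=11+1=12
L[9]='y': occ=2, LF[9]=C('y')+2=11+2=13
L[10]='v': occ=0, LF[10]=C('v')+0=1+0=1
L[11]='z': occ=2, LF[11]=C('z')+2=17+2=19
L[12]='z': occ=3, LF[12]=C('z')+3=17+3=20
L[13]='v': occ=1, LF[13]=C('v')+1=1+1=2
L[14]='w': occ=1, LF[14]=C('w')+1=5+1=6
L[15]='y': occ=3, LF[15]=C('y')+3=11+3=14
L[16]='x': occ=3, LF[16]=C('x')+3=7+3=10
L[17]='z': occ=4, LF[17]=C('z')+4=17+4=21
L[18]='y': occ=4, LF[18]=C('y')+4=11+4=15
L[19]='v': occ=2, LF[19]=C('v')+2=1+2=3
L[20]='z': occ=5, LF[20]=C('z')+5=17+5=22
L[21]='y': occ=5, LF[21]=C('y')+5=11+5=16
L[22]='v': occ=3, LF[22]=C('v')+3=1+3=4

Answer: 17 7 18 0 5 11 8 9 12 13 1 19 20 2 6 14 10 21 15 3 22 16 4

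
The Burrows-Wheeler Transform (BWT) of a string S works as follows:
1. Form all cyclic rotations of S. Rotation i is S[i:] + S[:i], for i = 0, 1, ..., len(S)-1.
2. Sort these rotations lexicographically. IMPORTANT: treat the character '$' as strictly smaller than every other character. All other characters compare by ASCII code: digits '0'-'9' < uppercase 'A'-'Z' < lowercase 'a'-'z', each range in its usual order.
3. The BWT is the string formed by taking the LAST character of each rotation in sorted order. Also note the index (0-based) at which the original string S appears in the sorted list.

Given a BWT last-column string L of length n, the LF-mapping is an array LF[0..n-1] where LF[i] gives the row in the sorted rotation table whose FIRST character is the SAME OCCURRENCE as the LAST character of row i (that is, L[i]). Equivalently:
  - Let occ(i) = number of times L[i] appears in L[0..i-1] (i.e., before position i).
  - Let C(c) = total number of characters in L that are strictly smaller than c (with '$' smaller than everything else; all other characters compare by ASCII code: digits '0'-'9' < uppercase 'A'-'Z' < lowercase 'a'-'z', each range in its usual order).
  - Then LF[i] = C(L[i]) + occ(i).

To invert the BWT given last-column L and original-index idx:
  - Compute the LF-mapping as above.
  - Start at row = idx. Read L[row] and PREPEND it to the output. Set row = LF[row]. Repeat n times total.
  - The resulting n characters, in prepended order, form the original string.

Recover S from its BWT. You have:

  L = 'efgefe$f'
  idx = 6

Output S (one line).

Answer: fgeeffe$

Derivation:
LF mapping: 1 4 7 2 5 3 0 6
Walk LF starting at row 6, prepending L[row]:
  step 1: row=6, L[6]='$', prepend. Next row=LF[6]=0
  step 2: row=0, L[0]='e', prepend. Next row=LF[0]=1
  step 3: row=1, L[1]='f', prepend. Next row=LF[1]=4
  step 4: row=4, L[4]='f', prepend. Next row=LF[4]=5
  step 5: row=5, L[5]='e', prepend. Next row=LF[5]=3
  step 6: row=3, L[3]='e', prepend. Next row=LF[3]=2
  step 7: row=2, L[2]='g', prepend. Next row=LF[2]=7
  step 8: row=7, L[7]='f', prepend. Next row=LF[7]=6
Reversed output: fgeeffe$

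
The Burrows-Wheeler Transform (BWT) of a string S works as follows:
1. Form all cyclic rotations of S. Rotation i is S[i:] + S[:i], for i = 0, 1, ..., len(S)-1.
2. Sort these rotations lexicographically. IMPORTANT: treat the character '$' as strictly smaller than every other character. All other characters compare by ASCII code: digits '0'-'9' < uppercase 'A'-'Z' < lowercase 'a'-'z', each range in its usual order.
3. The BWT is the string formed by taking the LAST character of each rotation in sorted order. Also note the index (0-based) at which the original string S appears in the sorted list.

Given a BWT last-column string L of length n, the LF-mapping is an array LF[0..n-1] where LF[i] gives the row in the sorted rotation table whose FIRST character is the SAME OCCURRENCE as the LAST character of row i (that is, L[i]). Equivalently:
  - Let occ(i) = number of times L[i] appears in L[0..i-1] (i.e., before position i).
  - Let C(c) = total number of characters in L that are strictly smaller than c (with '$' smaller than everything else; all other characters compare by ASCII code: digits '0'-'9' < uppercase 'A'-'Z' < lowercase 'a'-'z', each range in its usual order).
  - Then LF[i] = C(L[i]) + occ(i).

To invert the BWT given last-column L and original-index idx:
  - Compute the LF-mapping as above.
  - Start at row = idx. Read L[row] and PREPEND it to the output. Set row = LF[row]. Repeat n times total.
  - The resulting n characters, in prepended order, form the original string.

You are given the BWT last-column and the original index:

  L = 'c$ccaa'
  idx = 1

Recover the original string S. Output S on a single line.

Answer: acacc$

Derivation:
LF mapping: 3 0 4 5 1 2
Walk LF starting at row 1, prepending L[row]:
  step 1: row=1, L[1]='$', prepend. Next row=LF[1]=0
  step 2: row=0, L[0]='c', prepend. Next row=LF[0]=3
  step 3: row=3, L[3]='c', prepend. Next row=LF[3]=5
  step 4: row=5, L[5]='a', prepend. Next row=LF[5]=2
  step 5: row=2, L[2]='c', prepend. Next row=LF[2]=4
  step 6: row=4, L[4]='a', prepend. Next row=LF[4]=1
Reversed output: acacc$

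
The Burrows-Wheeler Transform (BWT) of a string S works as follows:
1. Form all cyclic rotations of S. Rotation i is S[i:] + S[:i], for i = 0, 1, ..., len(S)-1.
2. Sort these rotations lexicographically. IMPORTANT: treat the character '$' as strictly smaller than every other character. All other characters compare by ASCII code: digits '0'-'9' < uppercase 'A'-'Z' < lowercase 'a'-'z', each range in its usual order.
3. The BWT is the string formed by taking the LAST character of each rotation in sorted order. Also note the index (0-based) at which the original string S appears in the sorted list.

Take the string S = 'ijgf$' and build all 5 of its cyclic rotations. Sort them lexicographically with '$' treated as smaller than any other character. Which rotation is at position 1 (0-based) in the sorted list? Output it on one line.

All 5 rotations (rotation i = S[i:]+S[:i]):
  rot[0] = ijgf$
  rot[1] = jgf$i
  rot[2] = gf$ij
  rot[3] = f$ijg
  rot[4] = $ijgf
Sorted (with $ < everything):
  sorted[0] = $ijgf
  sorted[1] = f$ijg
  sorted[2] = gf$ij
  sorted[3] = ijgf$
  sorted[4] = jgf$i
sorted[1] = f$ijg

Answer: f$ijg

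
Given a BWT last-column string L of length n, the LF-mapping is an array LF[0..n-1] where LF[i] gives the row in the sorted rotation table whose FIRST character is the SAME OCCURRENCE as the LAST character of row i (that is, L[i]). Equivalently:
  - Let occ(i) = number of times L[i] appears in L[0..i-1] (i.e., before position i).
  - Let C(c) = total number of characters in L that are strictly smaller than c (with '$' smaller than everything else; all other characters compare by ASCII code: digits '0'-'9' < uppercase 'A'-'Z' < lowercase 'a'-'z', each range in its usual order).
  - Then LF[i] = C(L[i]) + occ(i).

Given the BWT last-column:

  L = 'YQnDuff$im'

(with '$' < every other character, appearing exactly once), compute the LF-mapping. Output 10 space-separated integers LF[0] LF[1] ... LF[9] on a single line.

Answer: 3 2 8 1 9 4 5 0 6 7

Derivation:
Char counts: '$':1, 'D':1, 'Q':1, 'Y':1, 'f':2, 'i':1, 'm':1, 'n':1, 'u':1
C (first-col start): C('$')=0, C('D')=1, C('Q')=2, C('Y')=3, C('f')=4, C('i')=6, C('m')=7, C('n')=8, C('u')=9
L[0]='Y': occ=0, LF[0]=C('Y')+0=3+0=3
L[1]='Q': occ=0, LF[1]=C('Q')+0=2+0=2
L[2]='n': occ=0, LF[2]=C('n')+0=8+0=8
L[3]='D': occ=0, LF[3]=C('D')+0=1+0=1
L[4]='u': occ=0, LF[4]=C('u')+0=9+0=9
L[5]='f': occ=0, LF[5]=C('f')+0=4+0=4
L[6]='f': occ=1, LF[6]=C('f')+1=4+1=5
L[7]='$': occ=0, LF[7]=C('$')+0=0+0=0
L[8]='i': occ=0, LF[8]=C('i')+0=6+0=6
L[9]='m': occ=0, LF[9]=C('m')+0=7+0=7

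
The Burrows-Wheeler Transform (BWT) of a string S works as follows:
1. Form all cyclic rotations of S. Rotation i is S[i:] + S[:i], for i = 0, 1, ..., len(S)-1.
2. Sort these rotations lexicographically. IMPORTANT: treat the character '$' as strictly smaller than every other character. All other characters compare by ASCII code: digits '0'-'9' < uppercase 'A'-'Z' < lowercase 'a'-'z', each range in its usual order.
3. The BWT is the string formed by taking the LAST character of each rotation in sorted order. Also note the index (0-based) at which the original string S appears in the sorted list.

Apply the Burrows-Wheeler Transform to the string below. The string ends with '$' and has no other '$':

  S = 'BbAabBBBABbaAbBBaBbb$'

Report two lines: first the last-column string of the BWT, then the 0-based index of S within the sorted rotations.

All 21 rotations (rotation i = S[i:]+S[:i]):
  rot[0] = BbAabBBBABbaAbBBaBbb$
  rot[1] = bAabBBBABbaAbBBaBbb$B
  rot[2] = AabBBBABbaAbBBaBbb$Bb
  rot[3] = abBBBABbaAbBBaBbb$BbA
  rot[4] = bBBBABbaAbBBaBbb$BbAa
  rot[5] = BBBABbaAbBBaBbb$BbAab
  rot[6] = BBABbaAbBBaBbb$BbAabB
  rot[7] = BABbaAbBBaBbb$BbAabBB
  rot[8] = ABbaAbBBaBbb$BbAabBBB
  rot[9] = BbaAbBBaBbb$BbAabBBBA
  rot[10] = baAbBBaBbb$BbAabBBBAB
  rot[11] = aAbBBaBbb$BbAabBBBABb
  rot[12] = AbBBaBbb$BbAabBBBABba
  rot[13] = bBBaBbb$BbAabBBBABbaA
  rot[14] = BBaBbb$BbAabBBBABbaAb
  rot[15] = BaBbb$BbAabBBBABbaAbB
  rot[16] = aBbb$BbAabBBBABbaAbBB
  rot[17] = Bbb$BbAabBBBABbaAbBBa
  rot[18] = bb$BbAabBBBABbaAbBBaB
  rot[19] = b$BbAabBBBABbaAbBBaBb
  rot[20] = $BbAabBBBABbaAbBBaBbb
Sorted (with $ < everything):
  sorted[0] = $BbAabBBBABbaAbBBaBbb  (last char: 'b')
  sorted[1] = ABbaAbBBaBbb$BbAabBBB  (last char: 'B')
  sorted[2] = AabBBBABbaAbBBaBbb$Bb  (last char: 'b')
  sorted[3] = AbBBaBbb$BbAabBBBABba  (last char: 'a')
  sorted[4] = BABbaAbBBaBbb$BbAabBB  (last char: 'B')
  sorted[5] = BBABbaAbBBaBbb$BbAabB  (last char: 'B')
  sorted[6] = BBBABbaAbBBaBbb$BbAab  (last char: 'b')
  sorted[7] = BBaBbb$BbAabBBBABbaAb  (last char: 'b')
  sorted[8] = BaBbb$BbAabBBBABbaAbB  (last char: 'B')
  sorted[9] = BbAabBBBABbaAbBBaBbb$  (last char: '$')
  sorted[10] = BbaAbBBaBbb$BbAabBBBA  (last char: 'A')
  sorted[11] = Bbb$BbAabBBBABbaAbBBa  (last char: 'a')
  sorted[12] = aAbBBaBbb$BbAabBBBABb  (last char: 'b')
  sorted[13] = aBbb$BbAabBBBABbaAbBB  (last char: 'B')
  sorted[14] = abBBBABbaAbBBaBbb$BbA  (last char: 'A')
  sorted[15] = b$BbAabBBBABbaAbBBaBb  (last char: 'b')
  sorted[16] = bAabBBBABbaAbBBaBbb$B  (last char: 'B')
  sorted[17] = bBBBABbaAbBBaBbb$BbAa  (last char: 'a')
  sorted[18] = bBBaBbb$BbAabBBBABbaA  (last char: 'A')
  sorted[19] = baAbBBaBbb$BbAabBBBAB  (last char: 'B')
  sorted[20] = bb$BbAabBBBABbaAbBBaB  (last char: 'B')
Last column: bBbaBBbbB$AabBAbBaABB
Original string S is at sorted index 9

Answer: bBbaBBbbB$AabBAbBaABB
9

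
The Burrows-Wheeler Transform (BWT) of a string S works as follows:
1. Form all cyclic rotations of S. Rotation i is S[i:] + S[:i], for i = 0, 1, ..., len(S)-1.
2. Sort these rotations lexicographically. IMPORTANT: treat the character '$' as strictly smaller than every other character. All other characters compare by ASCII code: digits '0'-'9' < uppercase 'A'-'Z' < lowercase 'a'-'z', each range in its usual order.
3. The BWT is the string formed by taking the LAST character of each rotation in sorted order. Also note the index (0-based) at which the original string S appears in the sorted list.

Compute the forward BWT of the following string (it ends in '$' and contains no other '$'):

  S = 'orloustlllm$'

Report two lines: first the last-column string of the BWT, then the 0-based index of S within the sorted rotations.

Answer: mtllrl$louso
6

Derivation:
All 12 rotations (rotation i = S[i:]+S[:i]):
  rot[0] = orloustlllm$
  rot[1] = rloustlllm$o
  rot[2] = loustlllm$or
  rot[3] = oustlllm$orl
  rot[4] = ustlllm$orlo
  rot[5] = stlllm$orlou
  rot[6] = tlllm$orlous
  rot[7] = lllm$orloust
  rot[8] = llm$orloustl
  rot[9] = lm$orloustll
  rot[10] = m$orloustlll
  rot[11] = $orloustlllm
Sorted (with $ < everything):
  sorted[0] = $orloustlllm  (last char: 'm')
  sorted[1] = lllm$orloust  (last char: 't')
  sorted[2] = llm$orloustl  (last char: 'l')
  sorted[3] = lm$orloustll  (last char: 'l')
  sorted[4] = loustlllm$or  (last char: 'r')
  sorted[5] = m$orloustlll  (last char: 'l')
  sorted[6] = orloustlllm$  (last char: '$')
  sorted[7] = oustlllm$orl  (last char: 'l')
  sorted[8] = rloustlllm$o  (last char: 'o')
  sorted[9] = stlllm$orlou  (last char: 'u')
  sorted[10] = tlllm$orlous  (last char: 's')
  sorted[11] = ustlllm$orlo  (last char: 'o')
Last column: mtllrl$louso
Original string S is at sorted index 6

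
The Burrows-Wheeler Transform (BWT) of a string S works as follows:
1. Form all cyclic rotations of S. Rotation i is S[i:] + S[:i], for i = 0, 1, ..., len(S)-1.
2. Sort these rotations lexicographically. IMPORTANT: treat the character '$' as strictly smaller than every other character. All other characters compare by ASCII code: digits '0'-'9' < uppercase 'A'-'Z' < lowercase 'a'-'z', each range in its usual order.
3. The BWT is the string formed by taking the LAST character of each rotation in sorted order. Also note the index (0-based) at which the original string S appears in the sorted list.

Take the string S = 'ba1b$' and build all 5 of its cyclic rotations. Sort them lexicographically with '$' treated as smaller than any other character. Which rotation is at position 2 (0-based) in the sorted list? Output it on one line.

All 5 rotations (rotation i = S[i:]+S[:i]):
  rot[0] = ba1b$
  rot[1] = a1b$b
  rot[2] = 1b$ba
  rot[3] = b$ba1
  rot[4] = $ba1b
Sorted (with $ < everything):
  sorted[0] = $ba1b
  sorted[1] = 1b$ba
  sorted[2] = a1b$b
  sorted[3] = b$ba1
  sorted[4] = ba1b$
sorted[2] = a1b$b

Answer: a1b$b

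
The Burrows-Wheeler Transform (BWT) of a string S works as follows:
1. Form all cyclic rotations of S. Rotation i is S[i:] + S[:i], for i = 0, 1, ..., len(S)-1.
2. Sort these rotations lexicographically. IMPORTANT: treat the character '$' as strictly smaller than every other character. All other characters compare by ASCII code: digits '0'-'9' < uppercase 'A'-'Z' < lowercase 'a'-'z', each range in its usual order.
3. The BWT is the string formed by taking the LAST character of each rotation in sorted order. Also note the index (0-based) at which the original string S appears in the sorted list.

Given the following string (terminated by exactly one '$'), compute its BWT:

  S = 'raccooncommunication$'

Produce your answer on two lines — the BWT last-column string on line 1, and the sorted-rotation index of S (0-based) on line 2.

Answer: nrciancntomooucioc$am
18

Derivation:
All 21 rotations (rotation i = S[i:]+S[:i]):
  rot[0] = raccooncommunication$
  rot[1] = accooncommunication$r
  rot[2] = ccooncommunication$ra
  rot[3] = cooncommunication$rac
  rot[4] = ooncommunication$racc
  rot[5] = oncommunication$racco
  rot[6] = ncommunication$raccoo
  rot[7] = communication$raccoon
  rot[8] = ommunication$raccoonc
  rot[9] = mmunication$raccoonco
  rot[10] = munication$raccooncom
  rot[11] = unication$raccooncomm
  rot[12] = nication$raccooncommu
  rot[13] = ication$raccooncommun
  rot[14] = cation$raccooncommuni
  rot[15] = ation$raccooncommunic
  rot[16] = tion$raccooncommunica
  rot[17] = ion$raccooncommunicat
  rot[18] = on$raccooncommunicati
  rot[19] = n$raccooncommunicatio
  rot[20] = $raccooncommunication
Sorted (with $ < everything):
  sorted[0] = $raccooncommunication  (last char: 'n')
  sorted[1] = accooncommunication$r  (last char: 'r')
  sorted[2] = ation$raccooncommunic  (last char: 'c')
  sorted[3] = cation$raccooncommuni  (last char: 'i')
  sorted[4] = ccooncommunication$ra  (last char: 'a')
  sorted[5] = communication$raccoon  (last char: 'n')
  sorted[6] = cooncommunication$rac  (last char: 'c')
  sorted[7] = ication$raccooncommun  (last char: 'n')
  sorted[8] = ion$raccooncommunicat  (last char: 't')
  sorted[9] = mmunication$raccoonco  (last char: 'o')
  sorted[10] = munication$raccooncom  (last char: 'm')
  sorted[11] = n$raccooncommunicatio  (last char: 'o')
  sorted[12] = ncommunication$raccoo  (last char: 'o')
  sorted[13] = nication$raccooncommu  (last char: 'u')
  sorted[14] = ommunication$raccoonc  (last char: 'c')
  sorted[15] = on$raccooncommunicati  (last char: 'i')
  sorted[16] = oncommunication$racco  (last char: 'o')
  sorted[17] = ooncommunication$racc  (last char: 'c')
  sorted[18] = raccooncommunication$  (last char: '$')
  sorted[19] = tion$raccooncommunica  (last char: 'a')
  sorted[20] = unication$raccooncomm  (last char: 'm')
Last column: nrciancntomooucioc$am
Original string S is at sorted index 18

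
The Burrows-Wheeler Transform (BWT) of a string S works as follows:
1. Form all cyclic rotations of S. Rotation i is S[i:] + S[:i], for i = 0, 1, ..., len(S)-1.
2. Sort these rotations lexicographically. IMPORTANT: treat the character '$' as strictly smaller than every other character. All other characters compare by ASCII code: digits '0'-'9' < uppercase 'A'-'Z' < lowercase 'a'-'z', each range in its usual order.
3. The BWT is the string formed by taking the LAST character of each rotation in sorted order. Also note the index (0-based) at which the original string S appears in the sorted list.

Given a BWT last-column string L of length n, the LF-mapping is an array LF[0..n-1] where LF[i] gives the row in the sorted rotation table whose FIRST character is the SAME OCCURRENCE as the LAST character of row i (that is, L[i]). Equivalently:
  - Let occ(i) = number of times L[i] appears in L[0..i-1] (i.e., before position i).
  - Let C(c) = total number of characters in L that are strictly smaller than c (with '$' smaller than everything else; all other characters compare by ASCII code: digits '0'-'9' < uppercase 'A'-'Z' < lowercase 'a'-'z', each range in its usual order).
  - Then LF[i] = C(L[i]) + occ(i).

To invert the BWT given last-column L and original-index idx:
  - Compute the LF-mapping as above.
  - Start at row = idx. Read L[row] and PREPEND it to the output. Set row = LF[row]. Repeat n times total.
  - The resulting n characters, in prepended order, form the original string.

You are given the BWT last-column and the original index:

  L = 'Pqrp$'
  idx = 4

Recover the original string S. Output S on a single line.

Answer: rpqP$

Derivation:
LF mapping: 1 3 4 2 0
Walk LF starting at row 4, prepending L[row]:
  step 1: row=4, L[4]='$', prepend. Next row=LF[4]=0
  step 2: row=0, L[0]='P', prepend. Next row=LF[0]=1
  step 3: row=1, L[1]='q', prepend. Next row=LF[1]=3
  step 4: row=3, L[3]='p', prepend. Next row=LF[3]=2
  step 5: row=2, L[2]='r', prepend. Next row=LF[2]=4
Reversed output: rpqP$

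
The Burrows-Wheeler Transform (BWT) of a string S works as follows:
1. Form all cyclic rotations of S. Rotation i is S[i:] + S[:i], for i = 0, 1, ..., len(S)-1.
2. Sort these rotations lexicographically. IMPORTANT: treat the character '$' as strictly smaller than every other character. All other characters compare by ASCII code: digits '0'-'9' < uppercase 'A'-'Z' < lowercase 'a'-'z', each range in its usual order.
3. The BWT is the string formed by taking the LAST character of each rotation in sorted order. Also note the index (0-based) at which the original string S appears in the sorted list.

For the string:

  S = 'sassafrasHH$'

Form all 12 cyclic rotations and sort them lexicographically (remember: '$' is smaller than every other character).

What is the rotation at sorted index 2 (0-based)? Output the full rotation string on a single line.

Answer: HH$sassafras

Derivation:
All 12 rotations (rotation i = S[i:]+S[:i]):
  rot[0] = sassafrasHH$
  rot[1] = assafrasHH$s
  rot[2] = ssafrasHH$sa
  rot[3] = safrasHH$sas
  rot[4] = afrasHH$sass
  rot[5] = frasHH$sassa
  rot[6] = rasHH$sassaf
  rot[7] = asHH$sassafr
  rot[8] = sHH$sassafra
  rot[9] = HH$sassafras
  rot[10] = H$sassafrasH
  rot[11] = $sassafrasHH
Sorted (with $ < everything):
  sorted[0] = $sassafrasHH
  sorted[1] = H$sassafrasH
  sorted[2] = HH$sassafras
  sorted[3] = afrasHH$sass
  sorted[4] = asHH$sassafr
  sorted[5] = assafrasHH$s
  sorted[6] = frasHH$sassa
  sorted[7] = rasHH$sassaf
  sorted[8] = sHH$sassafra
  sorted[9] = safrasHH$sas
  sorted[10] = sassafrasHH$
  sorted[11] = ssafrasHH$sa
sorted[2] = HH$sassafras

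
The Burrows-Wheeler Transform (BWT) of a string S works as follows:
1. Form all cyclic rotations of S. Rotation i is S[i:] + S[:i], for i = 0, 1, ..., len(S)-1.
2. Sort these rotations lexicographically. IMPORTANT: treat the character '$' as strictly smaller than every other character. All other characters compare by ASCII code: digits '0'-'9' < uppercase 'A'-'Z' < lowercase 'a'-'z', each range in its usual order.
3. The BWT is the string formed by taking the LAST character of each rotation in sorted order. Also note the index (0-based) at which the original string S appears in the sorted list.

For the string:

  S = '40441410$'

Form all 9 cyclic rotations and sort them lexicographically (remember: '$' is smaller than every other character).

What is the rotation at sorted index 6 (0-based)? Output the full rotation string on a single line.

Answer: 410$40441

Derivation:
All 9 rotations (rotation i = S[i:]+S[:i]):
  rot[0] = 40441410$
  rot[1] = 0441410$4
  rot[2] = 441410$40
  rot[3] = 41410$404
  rot[4] = 1410$4044
  rot[5] = 410$40441
  rot[6] = 10$404414
  rot[7] = 0$4044141
  rot[8] = $40441410
Sorted (with $ < everything):
  sorted[0] = $40441410
  sorted[1] = 0$4044141
  sorted[2] = 0441410$4
  sorted[3] = 10$404414
  sorted[4] = 1410$4044
  sorted[5] = 40441410$
  sorted[6] = 410$40441
  sorted[7] = 41410$404
  sorted[8] = 441410$40
sorted[6] = 410$40441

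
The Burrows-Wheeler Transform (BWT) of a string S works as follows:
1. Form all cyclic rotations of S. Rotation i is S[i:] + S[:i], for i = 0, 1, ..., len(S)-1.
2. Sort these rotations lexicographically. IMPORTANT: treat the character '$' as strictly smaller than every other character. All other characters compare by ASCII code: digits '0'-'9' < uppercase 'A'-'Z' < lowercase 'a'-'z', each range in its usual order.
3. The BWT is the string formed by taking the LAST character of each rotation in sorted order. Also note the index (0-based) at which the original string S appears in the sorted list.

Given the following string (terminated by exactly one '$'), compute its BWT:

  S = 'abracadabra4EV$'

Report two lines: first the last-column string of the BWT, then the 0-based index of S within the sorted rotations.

Answer: Va4Erd$rcaaaabb
6

Derivation:
All 15 rotations (rotation i = S[i:]+S[:i]):
  rot[0] = abracadabra4EV$
  rot[1] = bracadabra4EV$a
  rot[2] = racadabra4EV$ab
  rot[3] = acadabra4EV$abr
  rot[4] = cadabra4EV$abra
  rot[5] = adabra4EV$abrac
  rot[6] = dabra4EV$abraca
  rot[7] = abra4EV$abracad
  rot[8] = bra4EV$abracada
  rot[9] = ra4EV$abracadab
  rot[10] = a4EV$abracadabr
  rot[11] = 4EV$abracadabra
  rot[12] = EV$abracadabra4
  rot[13] = V$abracadabra4E
  rot[14] = $abracadabra4EV
Sorted (with $ < everything):
  sorted[0] = $abracadabra4EV  (last char: 'V')
  sorted[1] = 4EV$abracadabra  (last char: 'a')
  sorted[2] = EV$abracadabra4  (last char: '4')
  sorted[3] = V$abracadabra4E  (last char: 'E')
  sorted[4] = a4EV$abracadabr  (last char: 'r')
  sorted[5] = abra4EV$abracad  (last char: 'd')
  sorted[6] = abracadabra4EV$  (last char: '$')
  sorted[7] = acadabra4EV$abr  (last char: 'r')
  sorted[8] = adabra4EV$abrac  (last char: 'c')
  sorted[9] = bra4EV$abracada  (last char: 'a')
  sorted[10] = bracadabra4EV$a  (last char: 'a')
  sorted[11] = cadabra4EV$abra  (last char: 'a')
  sorted[12] = dabra4EV$abraca  (last char: 'a')
  sorted[13] = ra4EV$abracadab  (last char: 'b')
  sorted[14] = racadabra4EV$ab  (last char: 'b')
Last column: Va4Erd$rcaaaabb
Original string S is at sorted index 6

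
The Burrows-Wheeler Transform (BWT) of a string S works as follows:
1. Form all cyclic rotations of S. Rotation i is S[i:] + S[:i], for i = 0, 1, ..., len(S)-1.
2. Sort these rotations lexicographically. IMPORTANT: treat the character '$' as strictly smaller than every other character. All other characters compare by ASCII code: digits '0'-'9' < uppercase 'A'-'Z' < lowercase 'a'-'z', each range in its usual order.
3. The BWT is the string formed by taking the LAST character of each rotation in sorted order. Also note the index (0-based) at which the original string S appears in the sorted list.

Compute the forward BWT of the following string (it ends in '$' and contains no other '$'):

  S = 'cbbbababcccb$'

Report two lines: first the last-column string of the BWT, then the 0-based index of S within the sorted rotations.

All 13 rotations (rotation i = S[i:]+S[:i]):
  rot[0] = cbbbababcccb$
  rot[1] = bbbababcccb$c
  rot[2] = bbababcccb$cb
  rot[3] = bababcccb$cbb
  rot[4] = ababcccb$cbbb
  rot[5] = babcccb$cbbba
  rot[6] = abcccb$cbbbab
  rot[7] = bcccb$cbbbaba
  rot[8] = cccb$cbbbabab
  rot[9] = ccb$cbbbababc
  rot[10] = cb$cbbbababcc
  rot[11] = b$cbbbababccc
  rot[12] = $cbbbababcccb
Sorted (with $ < everything):
  sorted[0] = $cbbbababcccb  (last char: 'b')
  sorted[1] = ababcccb$cbbb  (last char: 'b')
  sorted[2] = abcccb$cbbbab  (last char: 'b')
  sorted[3] = b$cbbbababccc  (last char: 'c')
  sorted[4] = bababcccb$cbb  (last char: 'b')
  sorted[5] = babcccb$cbbba  (last char: 'a')
  sorted[6] = bbababcccb$cb  (last char: 'b')
  sorted[7] = bbbababcccb$c  (last char: 'c')
  sorted[8] = bcccb$cbbbaba  (last char: 'a')
  sorted[9] = cb$cbbbababcc  (last char: 'c')
  sorted[10] = cbbbababcccb$  (last char: '$')
  sorted[11] = ccb$cbbbababc  (last char: 'c')
  sorted[12] = cccb$cbbbabab  (last char: 'b')
Last column: bbbcbabcac$cb
Original string S is at sorted index 10

Answer: bbbcbabcac$cb
10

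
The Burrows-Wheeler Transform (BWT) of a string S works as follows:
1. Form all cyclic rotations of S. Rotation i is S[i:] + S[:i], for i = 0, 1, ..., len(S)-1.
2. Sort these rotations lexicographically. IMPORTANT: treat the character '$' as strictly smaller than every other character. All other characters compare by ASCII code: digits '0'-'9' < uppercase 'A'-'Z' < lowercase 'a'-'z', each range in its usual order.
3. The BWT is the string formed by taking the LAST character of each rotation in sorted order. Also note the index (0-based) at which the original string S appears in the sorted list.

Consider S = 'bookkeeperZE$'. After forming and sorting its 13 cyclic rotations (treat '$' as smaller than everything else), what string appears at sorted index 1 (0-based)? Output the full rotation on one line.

Answer: E$bookkeeperZ

Derivation:
All 13 rotations (rotation i = S[i:]+S[:i]):
  rot[0] = bookkeeperZE$
  rot[1] = ookkeeperZE$b
  rot[2] = okkeeperZE$bo
  rot[3] = kkeeperZE$boo
  rot[4] = keeperZE$book
  rot[5] = eeperZE$bookk
  rot[6] = eperZE$bookke
  rot[7] = perZE$bookkee
  rot[8] = erZE$bookkeep
  rot[9] = rZE$bookkeepe
  rot[10] = ZE$bookkeeper
  rot[11] = E$bookkeeperZ
  rot[12] = $bookkeeperZE
Sorted (with $ < everything):
  sorted[0] = $bookkeeperZE
  sorted[1] = E$bookkeeperZ
  sorted[2] = ZE$bookkeeper
  sorted[3] = bookkeeperZE$
  sorted[4] = eeperZE$bookk
  sorted[5] = eperZE$bookke
  sorted[6] = erZE$bookkeep
  sorted[7] = keeperZE$book
  sorted[8] = kkeeperZE$boo
  sorted[9] = okkeeperZE$bo
  sorted[10] = ookkeeperZE$b
  sorted[11] = perZE$bookkee
  sorted[12] = rZE$bookkeepe
sorted[1] = E$bookkeeperZ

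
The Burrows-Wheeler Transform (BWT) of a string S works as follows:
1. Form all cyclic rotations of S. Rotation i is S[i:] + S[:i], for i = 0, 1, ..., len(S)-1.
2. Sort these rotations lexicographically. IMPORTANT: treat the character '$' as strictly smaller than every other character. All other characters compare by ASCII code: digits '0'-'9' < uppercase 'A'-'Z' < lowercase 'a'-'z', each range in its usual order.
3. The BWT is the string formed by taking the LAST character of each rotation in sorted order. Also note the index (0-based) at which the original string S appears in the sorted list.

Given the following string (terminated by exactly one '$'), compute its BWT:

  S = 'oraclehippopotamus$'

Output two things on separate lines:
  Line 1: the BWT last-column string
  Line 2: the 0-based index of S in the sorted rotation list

All 19 rotations (rotation i = S[i:]+S[:i]):
  rot[0] = oraclehippopotamus$
  rot[1] = raclehippopotamus$o
  rot[2] = aclehippopotamus$or
  rot[3] = clehippopotamus$ora
  rot[4] = lehippopotamus$orac
  rot[5] = ehippopotamus$oracl
  rot[6] = hippopotamus$oracle
  rot[7] = ippopotamus$oracleh
  rot[8] = ppopotamus$oraclehi
  rot[9] = popotamus$oraclehip
  rot[10] = opotamus$oraclehipp
  rot[11] = potamus$oraclehippo
  rot[12] = otamus$oraclehippop
  rot[13] = tamus$oraclehippopo
  rot[14] = amus$oraclehippopot
  rot[15] = mus$oraclehippopota
  rot[16] = us$oraclehippopotam
  rot[17] = s$oraclehippopotamu
  rot[18] = $oraclehippopotamus
Sorted (with $ < everything):
  sorted[0] = $oraclehippopotamus  (last char: 's')
  sorted[1] = aclehippopotamus$or  (last char: 'r')
  sorted[2] = amus$oraclehippopot  (last char: 't')
  sorted[3] = clehippopotamus$ora  (last char: 'a')
  sorted[4] = ehippopotamus$oracl  (last char: 'l')
  sorted[5] = hippopotamus$oracle  (last char: 'e')
  sorted[6] = ippopotamus$oracleh  (last char: 'h')
  sorted[7] = lehippopotamus$orac  (last char: 'c')
  sorted[8] = mus$oraclehippopota  (last char: 'a')
  sorted[9] = opotamus$oraclehipp  (last char: 'p')
  sorted[10] = oraclehippopotamus$  (last char: '$')
  sorted[11] = otamus$oraclehippop  (last char: 'p')
  sorted[12] = popotamus$oraclehip  (last char: 'p')
  sorted[13] = potamus$oraclehippo  (last char: 'o')
  sorted[14] = ppopotamus$oraclehi  (last char: 'i')
  sorted[15] = raclehippopotamus$o  (last char: 'o')
  sorted[16] = s$oraclehippopotamu  (last char: 'u')
  sorted[17] = tamus$oraclehippopo  (last char: 'o')
  sorted[18] = us$oraclehippopotam  (last char: 'm')
Last column: srtalehcap$ppoiouom
Original string S is at sorted index 10

Answer: srtalehcap$ppoiouom
10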